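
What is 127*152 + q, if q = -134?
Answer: 19170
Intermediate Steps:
127*152 + q = 127*152 - 134 = 19304 - 134 = 19170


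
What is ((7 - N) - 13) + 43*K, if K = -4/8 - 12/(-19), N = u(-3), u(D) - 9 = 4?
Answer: -507/38 ≈ -13.342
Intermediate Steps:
u(D) = 13 (u(D) = 9 + 4 = 13)
N = 13
K = 5/38 (K = -4*⅛ - 12*(-1/19) = -½ + 12/19 = 5/38 ≈ 0.13158)
((7 - N) - 13) + 43*K = ((7 - 1*13) - 13) + 43*(5/38) = ((7 - 13) - 13) + 215/38 = (-6 - 13) + 215/38 = -19 + 215/38 = -507/38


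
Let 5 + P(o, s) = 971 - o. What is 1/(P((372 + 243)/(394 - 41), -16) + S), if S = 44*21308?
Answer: 353/331296239 ≈ 1.0655e-6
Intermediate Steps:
P(o, s) = 966 - o (P(o, s) = -5 + (971 - o) = 966 - o)
S = 937552
1/(P((372 + 243)/(394 - 41), -16) + S) = 1/((966 - (372 + 243)/(394 - 41)) + 937552) = 1/((966 - 615/353) + 937552) = 1/(340383/353 + 937552) = 1/(331296239/353) = 353/331296239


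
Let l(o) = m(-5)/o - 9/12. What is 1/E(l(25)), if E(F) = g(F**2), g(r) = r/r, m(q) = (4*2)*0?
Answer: 1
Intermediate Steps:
m(q) = 0 (m(q) = 8*0 = 0)
l(o) = -3/4 (l(o) = 0/o - 9/12 = 0 - 9*1/12 = 0 - 3/4 = -3/4)
g(r) = 1
E(F) = 1
1/E(l(25)) = 1/1 = 1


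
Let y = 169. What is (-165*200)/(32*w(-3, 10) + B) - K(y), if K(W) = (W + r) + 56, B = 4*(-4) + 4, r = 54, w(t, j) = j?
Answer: -2703/7 ≈ -386.14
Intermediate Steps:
B = -12 (B = -16 + 4 = -12)
K(W) = 110 + W (K(W) = (W + 54) + 56 = (54 + W) + 56 = 110 + W)
(-165*200)/(32*w(-3, 10) + B) - K(y) = (-165*200)/(32*10 - 12) - (110 + 169) = -33000/(320 - 12) - 1*279 = -33000/308 - 279 = -33000*1/308 - 279 = -750/7 - 279 = -2703/7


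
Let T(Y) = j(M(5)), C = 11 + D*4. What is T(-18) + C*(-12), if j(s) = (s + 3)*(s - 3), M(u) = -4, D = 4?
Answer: -317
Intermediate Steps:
j(s) = (-3 + s)*(3 + s) (j(s) = (3 + s)*(-3 + s) = (-3 + s)*(3 + s))
C = 27 (C = 11 + 4*4 = 11 + 16 = 27)
T(Y) = 7 (T(Y) = -9 + (-4)**2 = -9 + 16 = 7)
T(-18) + C*(-12) = 7 + 27*(-12) = 7 - 324 = -317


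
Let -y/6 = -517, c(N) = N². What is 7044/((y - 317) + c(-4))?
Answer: 7044/2801 ≈ 2.5148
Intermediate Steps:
y = 3102 (y = -6*(-517) = 3102)
7044/((y - 317) + c(-4)) = 7044/((3102 - 317) + (-4)²) = 7044/(2785 + 16) = 7044/2801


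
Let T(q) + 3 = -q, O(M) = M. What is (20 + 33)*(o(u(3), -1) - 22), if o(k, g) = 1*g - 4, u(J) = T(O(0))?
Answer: -1431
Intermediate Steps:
T(q) = -3 - q
u(J) = -3 (u(J) = -3 - 1*0 = -3 + 0 = -3)
o(k, g) = -4 + g (o(k, g) = g - 4 = -4 + g)
(20 + 33)*(o(u(3), -1) - 22) = (20 + 33)*((-4 - 1) - 22) = 53*(-5 - 22) = 53*(-27) = -1431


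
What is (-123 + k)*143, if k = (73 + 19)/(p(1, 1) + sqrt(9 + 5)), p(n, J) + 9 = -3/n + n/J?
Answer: -2026739/107 - 13156*sqrt(14)/107 ≈ -19402.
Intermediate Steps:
p(n, J) = -9 - 3/n + n/J (p(n, J) = -9 + (-3/n + n/J) = -9 - 3/n + n/J)
k = 92/(-11 + sqrt(14)) (k = (73 + 19)/((-9 - 3/1 + 1/1) + sqrt(9 + 5)) = 92/((-9 - 3*1 + 1*1) + sqrt(14)) = 92/((-9 - 3 + 1) + sqrt(14)) = 92/(-11 + sqrt(14)) ≈ -12.675)
(-123 + k)*143 = (-123 + (-1012/107 - 92*sqrt(14)/107))*143 = (-14173/107 - 92*sqrt(14)/107)*143 = -2026739/107 - 13156*sqrt(14)/107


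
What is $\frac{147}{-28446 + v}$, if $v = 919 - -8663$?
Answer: $- \frac{49}{6288} \approx -0.0077926$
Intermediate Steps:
$v = 9582$ ($v = 919 + 8663 = 9582$)
$\frac{147}{-28446 + v} = \frac{147}{-28446 + 9582} = \frac{147}{-18864} = 147 \left(- \frac{1}{18864}\right) = - \frac{49}{6288}$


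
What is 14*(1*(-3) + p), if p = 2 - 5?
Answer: -84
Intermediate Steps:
p = -3
14*(1*(-3) + p) = 14*(1*(-3) - 3) = 14*(-3 - 3) = 14*(-6) = -84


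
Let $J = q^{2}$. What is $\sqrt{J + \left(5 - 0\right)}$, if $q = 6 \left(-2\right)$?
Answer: $\sqrt{149} \approx 12.207$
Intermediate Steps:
$q = -12$
$J = 144$ ($J = \left(-12\right)^{2} = 144$)
$\sqrt{J + \left(5 - 0\right)} = \sqrt{144 + \left(5 - 0\right)} = \sqrt{144 + \left(5 + 0\right)} = \sqrt{144 + 5} = \sqrt{149}$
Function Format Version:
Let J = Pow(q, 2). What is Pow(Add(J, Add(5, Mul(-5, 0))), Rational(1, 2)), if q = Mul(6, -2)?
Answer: Pow(149, Rational(1, 2)) ≈ 12.207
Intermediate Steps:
q = -12
J = 144 (J = Pow(-12, 2) = 144)
Pow(Add(J, Add(5, Mul(-5, 0))), Rational(1, 2)) = Pow(Add(144, Add(5, Mul(-5, 0))), Rational(1, 2)) = Pow(Add(144, Add(5, 0)), Rational(1, 2)) = Pow(Add(144, 5), Rational(1, 2)) = Pow(149, Rational(1, 2))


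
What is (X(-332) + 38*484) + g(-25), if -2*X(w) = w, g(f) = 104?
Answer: 18662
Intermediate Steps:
X(w) = -w/2
(X(-332) + 38*484) + g(-25) = (-1/2*(-332) + 38*484) + 104 = (166 + 18392) + 104 = 18558 + 104 = 18662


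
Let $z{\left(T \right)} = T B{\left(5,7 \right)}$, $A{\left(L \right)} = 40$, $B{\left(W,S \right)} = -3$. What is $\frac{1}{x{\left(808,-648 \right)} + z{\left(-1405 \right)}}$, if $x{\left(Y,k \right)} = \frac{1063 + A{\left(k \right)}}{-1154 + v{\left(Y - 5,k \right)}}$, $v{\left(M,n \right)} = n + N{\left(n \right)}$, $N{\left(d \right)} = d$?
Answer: $\frac{2450}{10325647} \approx 0.00023727$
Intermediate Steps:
$v{\left(M,n \right)} = 2 n$ ($v{\left(M,n \right)} = n + n = 2 n$)
$x{\left(Y,k \right)} = \frac{1103}{-1154 + 2 k}$ ($x{\left(Y,k \right)} = \frac{1063 + 40}{-1154 + 2 k} = \frac{1103}{-1154 + 2 k}$)
$z{\left(T \right)} = - 3 T$ ($z{\left(T \right)} = T \left(-3\right) = - 3 T$)
$\frac{1}{x{\left(808,-648 \right)} + z{\left(-1405 \right)}} = \frac{1}{\frac{1103}{2 \left(-577 - 648\right)} - -4215} = \frac{1}{\frac{1103}{2 \left(-1225\right)} + 4215} = \frac{1}{\frac{1103}{2} \left(- \frac{1}{1225}\right) + 4215} = \frac{1}{- \frac{1103}{2450} + 4215} = \frac{1}{\frac{10325647}{2450}} = \frac{2450}{10325647}$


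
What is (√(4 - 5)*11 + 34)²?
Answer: 1035 + 748*I ≈ 1035.0 + 748.0*I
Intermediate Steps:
(√(4 - 5)*11 + 34)² = (√(-1)*11 + 34)² = (I*11 + 34)² = (11*I + 34)² = (34 + 11*I)²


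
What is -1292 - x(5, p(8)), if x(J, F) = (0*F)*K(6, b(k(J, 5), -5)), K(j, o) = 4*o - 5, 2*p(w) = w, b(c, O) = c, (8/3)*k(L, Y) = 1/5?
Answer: -1292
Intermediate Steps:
k(L, Y) = 3/40 (k(L, Y) = (3/8)/5 = (3/8)*(1/5) = 3/40)
p(w) = w/2
K(j, o) = -5 + 4*o
x(J, F) = 0 (x(J, F) = (0*F)*(-5 + 4*(3/40)) = 0*(-5 + 3/10) = 0*(-47/10) = 0)
-1292 - x(5, p(8)) = -1292 - 1*0 = -1292 + 0 = -1292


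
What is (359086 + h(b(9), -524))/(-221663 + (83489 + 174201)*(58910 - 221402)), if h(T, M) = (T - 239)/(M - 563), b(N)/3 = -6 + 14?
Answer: -390326697/45515717450441 ≈ -8.5756e-6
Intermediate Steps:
b(N) = 24 (b(N) = 3*(-6 + 14) = 3*8 = 24)
h(T, M) = (-239 + T)/(-563 + M)
(359086 + h(b(9), -524))/(-221663 + (83489 + 174201)*(58910 - 221402)) = (359086 + (-239 + 24)/(-563 - 524))/(-221663 + (83489 + 174201)*(58910 - 221402)) = (359086 - 215/(-1087))/(-221663 + 257690*(-162492)) = (359086 - 1/1087*(-215))/(-221663 - 41872563480) = (359086 + 215/1087)/(-41872785143) = (390326697/1087)*(-1/41872785143) = -390326697/45515717450441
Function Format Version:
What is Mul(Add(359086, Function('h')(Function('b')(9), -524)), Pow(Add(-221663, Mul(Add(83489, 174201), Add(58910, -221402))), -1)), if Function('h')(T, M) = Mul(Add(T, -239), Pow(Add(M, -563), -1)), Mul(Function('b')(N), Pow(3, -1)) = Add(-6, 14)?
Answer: Rational(-390326697, 45515717450441) ≈ -8.5756e-6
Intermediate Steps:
Function('b')(N) = 24 (Function('b')(N) = Mul(3, Add(-6, 14)) = Mul(3, 8) = 24)
Function('h')(T, M) = Mul(Pow(Add(-563, M), -1), Add(-239, T)) (Function('h')(T, M) = Mul(Add(-239, T), Pow(Add(-563, M), -1)) = Mul(Pow(Add(-563, M), -1), Add(-239, T)))
Mul(Add(359086, Function('h')(Function('b')(9), -524)), Pow(Add(-221663, Mul(Add(83489, 174201), Add(58910, -221402))), -1)) = Mul(Add(359086, Mul(Pow(Add(-563, -524), -1), Add(-239, 24))), Pow(Add(-221663, Mul(Add(83489, 174201), Add(58910, -221402))), -1)) = Mul(Add(359086, Mul(Pow(-1087, -1), -215)), Pow(Add(-221663, Mul(257690, -162492)), -1)) = Mul(Add(359086, Mul(Rational(-1, 1087), -215)), Pow(Add(-221663, -41872563480), -1)) = Mul(Add(359086, Rational(215, 1087)), Pow(-41872785143, -1)) = Mul(Rational(390326697, 1087), Rational(-1, 41872785143)) = Rational(-390326697, 45515717450441)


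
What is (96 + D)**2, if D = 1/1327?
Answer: 16228976449/1760929 ≈ 9216.1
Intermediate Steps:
D = 1/1327 ≈ 0.00075358
(96 + D)**2 = (96 + 1/1327)**2 = (127393/1327)**2 = 16228976449/1760929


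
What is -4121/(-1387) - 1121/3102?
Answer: 11228515/4302474 ≈ 2.6098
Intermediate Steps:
-4121/(-1387) - 1121/3102 = -4121*(-1/1387) - 1121*1/3102 = 4121/1387 - 1121/3102 = 11228515/4302474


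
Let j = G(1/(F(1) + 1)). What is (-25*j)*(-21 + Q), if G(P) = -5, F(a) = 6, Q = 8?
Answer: -1625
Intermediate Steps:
j = -5
(-25*j)*(-21 + Q) = (-25*(-5))*(-21 + 8) = 125*(-13) = -1625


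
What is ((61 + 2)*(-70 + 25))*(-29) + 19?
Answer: 82234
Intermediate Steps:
((61 + 2)*(-70 + 25))*(-29) + 19 = (63*(-45))*(-29) + 19 = -2835*(-29) + 19 = 82215 + 19 = 82234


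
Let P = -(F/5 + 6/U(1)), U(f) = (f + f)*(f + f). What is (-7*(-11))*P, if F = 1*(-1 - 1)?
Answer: -847/10 ≈ -84.700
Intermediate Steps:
F = -2 (F = 1*(-2) = -2)
U(f) = 4*f**2 (U(f) = (2*f)*(2*f) = 4*f**2)
P = -11/10 (P = -(-2/5 + 6/((4*1**2))) = -(-2*1/5 + 6/((4*1))) = -(-2/5 + 6/4) = -(-2/5 + 6*(1/4)) = -(-2/5 + 3/2) = -1*11/10 = -11/10 ≈ -1.1000)
(-7*(-11))*P = -7*(-11)*(-11/10) = 77*(-11/10) = -847/10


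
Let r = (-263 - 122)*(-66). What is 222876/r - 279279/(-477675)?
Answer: 38235277/4086775 ≈ 9.3559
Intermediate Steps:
r = 25410 (r = -385*(-66) = 25410)
222876/r - 279279/(-477675) = 222876/25410 - 279279/(-477675) = 222876*(1/25410) - 279279*(-1/477675) = 37146/4235 + 2821/4825 = 38235277/4086775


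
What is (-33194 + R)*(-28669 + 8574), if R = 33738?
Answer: -10931680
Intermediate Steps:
(-33194 + R)*(-28669 + 8574) = (-33194 + 33738)*(-28669 + 8574) = 544*(-20095) = -10931680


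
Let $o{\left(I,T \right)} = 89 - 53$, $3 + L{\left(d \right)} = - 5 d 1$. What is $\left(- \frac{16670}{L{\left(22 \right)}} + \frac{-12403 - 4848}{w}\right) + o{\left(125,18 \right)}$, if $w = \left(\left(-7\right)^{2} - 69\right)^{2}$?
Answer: $\frac{6345837}{45200} \approx 140.39$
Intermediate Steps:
$w = 400$ ($w = \left(49 - 69\right)^{2} = \left(-20\right)^{2} = 400$)
$L{\left(d \right)} = -3 - 5 d$ ($L{\left(d \right)} = -3 + - 5 d 1 = -3 - 5 d$)
$o{\left(I,T \right)} = 36$
$\left(- \frac{16670}{L{\left(22 \right)}} + \frac{-12403 - 4848}{w}\right) + o{\left(125,18 \right)} = \left(- \frac{16670}{-3 - 110} + \frac{-12403 - 4848}{400}\right) + 36 = \left(- \frac{16670}{-3 - 110} + \left(-12403 - 4848\right) \frac{1}{400}\right) + 36 = \left(- \frac{16670}{-113} - \frac{17251}{400}\right) + 36 = \left(\left(-16670\right) \left(- \frac{1}{113}\right) - \frac{17251}{400}\right) + 36 = \left(\frac{16670}{113} - \frac{17251}{400}\right) + 36 = \frac{4718637}{45200} + 36 = \frac{6345837}{45200}$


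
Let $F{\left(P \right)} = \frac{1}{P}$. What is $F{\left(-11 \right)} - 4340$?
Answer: $- \frac{47741}{11} \approx -4340.1$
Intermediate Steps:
$F{\left(-11 \right)} - 4340 = \frac{1}{-11} - 4340 = - \frac{1}{11} - 4340 = - \frac{47741}{11}$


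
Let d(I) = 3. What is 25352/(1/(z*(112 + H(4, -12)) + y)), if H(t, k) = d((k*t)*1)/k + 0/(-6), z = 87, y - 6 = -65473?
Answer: -1413240902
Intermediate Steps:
y = -65467 (y = 6 - 65473 = -65467)
H(t, k) = 3/k (H(t, k) = 3/k + 0/(-6) = 3/k + 0*(-1/6) = 3/k + 0 = 3/k)
25352/(1/(z*(112 + H(4, -12)) + y)) = 25352/(1/(87*(112 + 3/(-12)) - 65467)) = 25352/(1/(87*(112 + 3*(-1/12)) - 65467)) = 25352/(1/(87*(112 - 1/4) - 65467)) = 25352/(1/(87*(447/4) - 65467)) = 25352/(1/(38889/4 - 65467)) = 25352/(1/(-222979/4)) = 25352/(-4/222979) = 25352*(-222979/4) = -1413240902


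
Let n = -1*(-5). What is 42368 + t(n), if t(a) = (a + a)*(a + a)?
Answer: 42468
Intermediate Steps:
n = 5
t(a) = 4*a² (t(a) = (2*a)*(2*a) = 4*a²)
42368 + t(n) = 42368 + 4*5² = 42368 + 4*25 = 42368 + 100 = 42468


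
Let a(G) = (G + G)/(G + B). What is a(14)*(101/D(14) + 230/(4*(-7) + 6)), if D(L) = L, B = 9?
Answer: -998/253 ≈ -3.9447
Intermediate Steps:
a(G) = 2*G/(9 + G) (a(G) = (G + G)/(G + 9) = (2*G)/(9 + G) = 2*G/(9 + G))
a(14)*(101/D(14) + 230/(4*(-7) + 6)) = (2*14/(9 + 14))*(101/14 + 230/(4*(-7) + 6)) = (2*14/23)*(101*(1/14) + 230/(-28 + 6)) = (2*14*(1/23))*(101/14 + 230/(-22)) = 28*(101/14 + 230*(-1/22))/23 = 28*(101/14 - 115/11)/23 = (28/23)*(-499/154) = -998/253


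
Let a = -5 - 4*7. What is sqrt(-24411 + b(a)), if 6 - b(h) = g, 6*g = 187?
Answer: I*sqrt(879702)/6 ≈ 156.32*I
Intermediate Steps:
g = 187/6 (g = (1/6)*187 = 187/6 ≈ 31.167)
a = -33 (a = -5 - 28 = -33)
b(h) = -151/6 (b(h) = 6 - 1*187/6 = 6 - 187/6 = -151/6)
sqrt(-24411 + b(a)) = sqrt(-24411 - 151/6) = sqrt(-146617/6) = I*sqrt(879702)/6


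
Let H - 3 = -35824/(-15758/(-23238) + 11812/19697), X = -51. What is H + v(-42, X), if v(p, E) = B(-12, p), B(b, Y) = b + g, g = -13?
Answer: -8205094284434/292436291 ≈ -28058.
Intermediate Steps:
H = -8197783377159/292436291 (H = 3 - 35824/(-15758/(-23238) + 11812/19697) = 3 - 35824/(-15758*(-1/23238) + 11812*(1/19697)) = 3 - 35824/(7879/11619 + 11812/19697) = 3 - 35824/292436291/228859443 = 3 - 35824*228859443/292436291 = 3 - 8198660686032/292436291 = -8197783377159/292436291 ≈ -28033.)
B(b, Y) = -13 + b (B(b, Y) = b - 13 = -13 + b)
v(p, E) = -25 (v(p, E) = -13 - 12 = -25)
H + v(-42, X) = -8197783377159/292436291 - 25 = -8205094284434/292436291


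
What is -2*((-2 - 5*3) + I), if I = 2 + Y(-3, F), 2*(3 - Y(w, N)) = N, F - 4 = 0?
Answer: 28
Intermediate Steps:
F = 4 (F = 4 + 0 = 4)
Y(w, N) = 3 - N/2
I = 3 (I = 2 + (3 - ½*4) = 2 + (3 - 2) = 2 + 1 = 3)
-2*((-2 - 5*3) + I) = -2*((-2 - 5*3) + 3) = -2*((-2 - 15) + 3) = -2*(-17 + 3) = -2*(-14) = 28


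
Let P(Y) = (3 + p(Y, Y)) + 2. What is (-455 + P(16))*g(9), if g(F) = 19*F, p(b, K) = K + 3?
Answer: -73701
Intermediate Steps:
p(b, K) = 3 + K
P(Y) = 8 + Y (P(Y) = (3 + (3 + Y)) + 2 = (6 + Y) + 2 = 8 + Y)
(-455 + P(16))*g(9) = (-455 + (8 + 16))*(19*9) = (-455 + 24)*171 = -431*171 = -73701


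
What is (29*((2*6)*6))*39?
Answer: 81432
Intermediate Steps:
(29*((2*6)*6))*39 = (29*(12*6))*39 = (29*72)*39 = 2088*39 = 81432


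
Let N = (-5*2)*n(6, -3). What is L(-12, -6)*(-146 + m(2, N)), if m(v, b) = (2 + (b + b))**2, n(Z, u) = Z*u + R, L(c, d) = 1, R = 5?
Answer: 68498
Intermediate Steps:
n(Z, u) = 5 + Z*u (n(Z, u) = Z*u + 5 = 5 + Z*u)
N = 130 (N = (-5*2)*(5 + 6*(-3)) = -10*(5 - 18) = -10*(-13) = 130)
m(v, b) = (2 + 2*b)**2
L(-12, -6)*(-146 + m(2, N)) = 1*(-146 + 4*(1 + 130)**2) = 1*(-146 + 4*131**2) = 1*(-146 + 4*17161) = 1*(-146 + 68644) = 1*68498 = 68498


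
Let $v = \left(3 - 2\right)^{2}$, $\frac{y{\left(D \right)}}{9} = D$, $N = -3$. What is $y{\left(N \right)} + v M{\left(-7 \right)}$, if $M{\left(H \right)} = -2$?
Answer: $-29$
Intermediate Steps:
$y{\left(D \right)} = 9 D$
$v = 1$ ($v = 1^{2} = 1$)
$y{\left(N \right)} + v M{\left(-7 \right)} = 9 \left(-3\right) + 1 \left(-2\right) = -27 - 2 = -29$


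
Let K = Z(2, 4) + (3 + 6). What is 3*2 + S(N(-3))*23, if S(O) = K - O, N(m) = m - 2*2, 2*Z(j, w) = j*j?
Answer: 420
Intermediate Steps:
Z(j, w) = j²/2 (Z(j, w) = (j*j)/2 = j²/2)
K = 11 (K = (½)*2² + (3 + 6) = (½)*4 + 9 = 2 + 9 = 11)
N(m) = -4 + m (N(m) = m - 4 = -4 + m)
S(O) = 11 - O
3*2 + S(N(-3))*23 = 3*2 + (11 - (-4 - 3))*23 = 6 + (11 - 1*(-7))*23 = 6 + (11 + 7)*23 = 6 + 18*23 = 6 + 414 = 420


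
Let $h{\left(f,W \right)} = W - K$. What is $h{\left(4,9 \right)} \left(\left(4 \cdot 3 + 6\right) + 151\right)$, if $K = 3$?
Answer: $1014$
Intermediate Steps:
$h{\left(f,W \right)} = -3 + W$ ($h{\left(f,W \right)} = W - 3 = -3 + W$)
$h{\left(4,9 \right)} \left(\left(4 \cdot 3 + 6\right) + 151\right) = \left(-3 + 9\right) \left(\left(4 \cdot 3 + 6\right) + 151\right) = 6 \left(\left(12 + 6\right) + 151\right) = 6 \left(18 + 151\right) = 6 \cdot 169 = 1014$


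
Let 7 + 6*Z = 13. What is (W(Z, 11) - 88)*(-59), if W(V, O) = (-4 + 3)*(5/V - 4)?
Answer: 5251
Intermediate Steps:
Z = 1 (Z = -7/6 + (⅙)*13 = -7/6 + 13/6 = 1)
W(V, O) = 4 - 5/V (W(V, O) = -(-4 + 5/V) = 4 - 5/V)
(W(Z, 11) - 88)*(-59) = ((4 - 5/1) - 88)*(-59) = ((4 - 5*1) - 88)*(-59) = ((4 - 5) - 88)*(-59) = (-1 - 88)*(-59) = -89*(-59) = 5251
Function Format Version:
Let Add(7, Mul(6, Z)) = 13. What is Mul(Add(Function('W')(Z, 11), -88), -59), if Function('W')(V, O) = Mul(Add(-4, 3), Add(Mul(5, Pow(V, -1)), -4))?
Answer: 5251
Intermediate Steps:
Z = 1 (Z = Add(Rational(-7, 6), Mul(Rational(1, 6), 13)) = Add(Rational(-7, 6), Rational(13, 6)) = 1)
Function('W')(V, O) = Add(4, Mul(-5, Pow(V, -1))) (Function('W')(V, O) = Mul(-1, Add(-4, Mul(5, Pow(V, -1)))) = Add(4, Mul(-5, Pow(V, -1))))
Mul(Add(Function('W')(Z, 11), -88), -59) = Mul(Add(Add(4, Mul(-5, Pow(1, -1))), -88), -59) = Mul(Add(Add(4, Mul(-5, 1)), -88), -59) = Mul(Add(Add(4, -5), -88), -59) = Mul(Add(-1, -88), -59) = Mul(-89, -59) = 5251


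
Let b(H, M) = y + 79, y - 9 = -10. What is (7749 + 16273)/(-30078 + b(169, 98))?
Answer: -12011/15000 ≈ -0.80073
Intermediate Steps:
y = -1 (y = 9 - 10 = -1)
b(H, M) = 78 (b(H, M) = -1 + 79 = 78)
(7749 + 16273)/(-30078 + b(169, 98)) = (7749 + 16273)/(-30078 + 78) = 24022/(-30000) = 24022*(-1/30000) = -12011/15000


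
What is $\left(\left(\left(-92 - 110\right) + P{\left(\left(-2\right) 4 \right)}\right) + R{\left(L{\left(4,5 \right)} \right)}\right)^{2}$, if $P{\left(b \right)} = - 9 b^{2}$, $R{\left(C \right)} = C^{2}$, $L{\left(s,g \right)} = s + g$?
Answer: $485809$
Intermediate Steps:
$L{\left(s,g \right)} = g + s$
$\left(\left(\left(-92 - 110\right) + P{\left(\left(-2\right) 4 \right)}\right) + R{\left(L{\left(4,5 \right)} \right)}\right)^{2} = \left(\left(\left(-92 - 110\right) - 9 \left(\left(-2\right) 4\right)^{2}\right) + \left(5 + 4\right)^{2}\right)^{2} = \left(\left(-202 - 9 \left(-8\right)^{2}\right) + 9^{2}\right)^{2} = \left(\left(-202 - 576\right) + 81\right)^{2} = \left(-778 + 81\right)^{2} = \left(-697\right)^{2} = 485809$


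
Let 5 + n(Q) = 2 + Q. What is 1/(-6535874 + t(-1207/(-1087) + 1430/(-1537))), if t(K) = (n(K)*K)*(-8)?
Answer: -2791301976961/18243586681758042178 ≈ -1.5300e-7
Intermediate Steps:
n(Q) = -3 + Q (n(Q) = -5 + (2 + Q) = -3 + Q)
t(K) = -8*K*(-3 + K) (t(K) = ((-3 + K)*K)*(-8) = (K*(-3 + K))*(-8) = -8*K*(-3 + K))
1/(-6535874 + t(-1207/(-1087) + 1430/(-1537))) = 1/(-6535874 + 8*(-1207/(-1087) + 1430/(-1537))*(3 - (-1207/(-1087) + 1430/(-1537)))) = 1/(-6535874 + 8*(-1207*(-1/1087) + 1430*(-1/1537))*(3 - (-1207*(-1/1087) + 1430*(-1/1537)))) = 1/(-6535874 + 8*(1207/1087 - 1430/1537)*(3 - (1207/1087 - 1430/1537))) = 1/(-6535874 + 8*(300749/1670719)*(3 - 1*300749/1670719)) = 1/(-6535874 + 8*(300749/1670719)*(3 - 300749/1670719)) = 1/(-6535874 + 8*(300749/1670719)*(4711408/1670719)) = 1/(-6535874 + 11335609956736/2791301976961) = 1/(-18243586681758042178/2791301976961) = -2791301976961/18243586681758042178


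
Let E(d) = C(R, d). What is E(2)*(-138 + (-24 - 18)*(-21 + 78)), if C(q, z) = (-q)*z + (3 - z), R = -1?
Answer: -7596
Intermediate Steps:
C(q, z) = 3 - z - q*z (C(q, z) = -q*z + (3 - z) = 3 - z - q*z)
E(d) = 3 (E(d) = 3 - d - 1*(-1)*d = 3 - d + d = 3)
E(2)*(-138 + (-24 - 18)*(-21 + 78)) = 3*(-138 + (-24 - 18)*(-21 + 78)) = 3*(-138 - 42*57) = 3*(-138 - 2394) = 3*(-2532) = -7596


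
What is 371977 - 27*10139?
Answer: 98224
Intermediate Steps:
371977 - 27*10139 = 371977 - 1*273753 = 371977 - 273753 = 98224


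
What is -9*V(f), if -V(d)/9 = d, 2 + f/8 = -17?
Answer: -12312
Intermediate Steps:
f = -152 (f = -16 + 8*(-17) = -16 - 136 = -152)
V(d) = -9*d
-9*V(f) = -(-81)*(-152) = -9*1368 = -12312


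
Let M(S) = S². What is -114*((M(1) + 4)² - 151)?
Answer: 14364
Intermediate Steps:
-114*((M(1) + 4)² - 151) = -114*((1² + 4)² - 151) = -114*((1 + 4)² - 151) = -114*(5² - 151) = -114*(25 - 151) = -114*(-126) = 14364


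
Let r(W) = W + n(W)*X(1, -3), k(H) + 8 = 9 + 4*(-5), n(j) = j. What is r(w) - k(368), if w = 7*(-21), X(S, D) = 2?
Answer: -422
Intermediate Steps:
w = -147
k(H) = -19 (k(H) = -8 + (9 + 4*(-5)) = -8 + (9 - 20) = -8 - 11 = -19)
r(W) = 3*W (r(W) = W + W*2 = W + 2*W = 3*W)
r(w) - k(368) = 3*(-147) - 1*(-19) = -441 + 19 = -422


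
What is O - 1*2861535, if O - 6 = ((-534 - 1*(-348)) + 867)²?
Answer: -2397768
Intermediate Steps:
O = 463767 (O = 6 + ((-534 - 1*(-348)) + 867)² = 6 + ((-534 + 348) + 867)² = 6 + (-186 + 867)² = 6 + 681² = 6 + 463761 = 463767)
O - 1*2861535 = 463767 - 1*2861535 = 463767 - 2861535 = -2397768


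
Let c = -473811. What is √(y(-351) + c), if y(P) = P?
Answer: I*√474162 ≈ 688.59*I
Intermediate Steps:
√(y(-351) + c) = √(-351 - 473811) = √(-474162) = I*√474162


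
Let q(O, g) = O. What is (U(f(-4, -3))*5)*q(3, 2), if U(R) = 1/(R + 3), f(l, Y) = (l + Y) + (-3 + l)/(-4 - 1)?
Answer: -75/13 ≈ -5.7692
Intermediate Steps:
f(l, Y) = 3/5 + Y + 4*l/5 (f(l, Y) = (Y + l) + (-3 + l)/(-5) = (Y + l) + (-3 + l)*(-1/5) = (Y + l) + (3/5 - l/5) = 3/5 + Y + 4*l/5)
U(R) = 1/(3 + R)
(U(f(-4, -3))*5)*q(3, 2) = (5/(3 + (3/5 - 3 + (4/5)*(-4))))*3 = (5/(3 + (3/5 - 3 - 16/5)))*3 = (5/(3 - 28/5))*3 = (5/(-13/5))*3 = -5/13*5*3 = -25/13*3 = -75/13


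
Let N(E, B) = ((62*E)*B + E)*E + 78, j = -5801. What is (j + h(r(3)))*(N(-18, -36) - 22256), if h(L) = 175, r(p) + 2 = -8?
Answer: 4191493772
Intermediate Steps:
r(p) = -10 (r(p) = -2 - 8 = -10)
N(E, B) = 78 + E*(E + 62*B*E) (N(E, B) = (62*B*E + E)*E + 78 = (E + 62*B*E)*E + 78 = E*(E + 62*B*E) + 78 = 78 + E*(E + 62*B*E))
(j + h(r(3)))*(N(-18, -36) - 22256) = (-5801 + 175)*((78 + (-18)**2 + 62*(-36)*(-18)**2) - 22256) = -5626*((78 + 324 + 62*(-36)*324) - 22256) = -5626*((78 + 324 - 723168) - 22256) = -5626*(-722766 - 22256) = -5626*(-745022) = 4191493772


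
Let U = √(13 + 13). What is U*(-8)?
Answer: -8*√26 ≈ -40.792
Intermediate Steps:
U = √26 ≈ 5.0990
U*(-8) = √26*(-8) = -8*√26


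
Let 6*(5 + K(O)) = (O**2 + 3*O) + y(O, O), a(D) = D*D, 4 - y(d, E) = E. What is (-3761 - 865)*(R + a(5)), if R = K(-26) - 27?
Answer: -451806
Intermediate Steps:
y(d, E) = 4 - E
a(D) = D**2
K(O) = -13/3 + O/3 + O**2/6 (K(O) = -5 + ((O**2 + 3*O) + (4 - O))/6 = -5 + (4 + O**2 + 2*O)/6 = -5 + (2/3 + O/3 + O**2/6) = -13/3 + O/3 + O**2/6)
R = 218/3 (R = (-13/3 + (1/3)*(-26) + (1/6)*(-26)**2) - 27 = (-13/3 - 26/3 + (1/6)*676) - 27 = (-13/3 - 26/3 + 338/3) - 27 = 299/3 - 27 = 218/3 ≈ 72.667)
(-3761 - 865)*(R + a(5)) = (-3761 - 865)*(218/3 + 5**2) = -4626*(218/3 + 25) = -4626*293/3 = -451806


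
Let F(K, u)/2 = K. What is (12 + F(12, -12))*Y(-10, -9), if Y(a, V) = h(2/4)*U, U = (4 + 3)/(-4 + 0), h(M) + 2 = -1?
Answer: 189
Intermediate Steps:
h(M) = -3 (h(M) = -2 - 1 = -3)
F(K, u) = 2*K
U = -7/4 (U = 7/(-4) = 7*(-¼) = -7/4 ≈ -1.7500)
Y(a, V) = 21/4 (Y(a, V) = -3*(-7/4) = 21/4)
(12 + F(12, -12))*Y(-10, -9) = (12 + 2*12)*(21/4) = (12 + 24)*(21/4) = 36*(21/4) = 189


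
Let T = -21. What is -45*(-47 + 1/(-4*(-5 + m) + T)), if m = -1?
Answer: 2100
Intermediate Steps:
-45*(-47 + 1/(-4*(-5 + m) + T)) = -45*(-47 + 1/(-4*(-5 - 1) - 21)) = -45*(-47 + 1/(-4*(-6) - 21)) = -45*(-47 + 1/(24 - 21)) = -45*(-47 + 1/3) = -45*(-47 + ⅓) = -45*(-140/3) = 2100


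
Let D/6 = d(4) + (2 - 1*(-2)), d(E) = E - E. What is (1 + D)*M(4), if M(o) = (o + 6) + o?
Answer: 350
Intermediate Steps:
M(o) = 6 + 2*o (M(o) = (6 + o) + o = 6 + 2*o)
d(E) = 0
D = 24 (D = 6*(0 + (2 - 1*(-2))) = 6*(0 + (2 + 2)) = 6*(0 + 4) = 6*4 = 24)
(1 + D)*M(4) = (1 + 24)*(6 + 2*4) = 25*(6 + 8) = 25*14 = 350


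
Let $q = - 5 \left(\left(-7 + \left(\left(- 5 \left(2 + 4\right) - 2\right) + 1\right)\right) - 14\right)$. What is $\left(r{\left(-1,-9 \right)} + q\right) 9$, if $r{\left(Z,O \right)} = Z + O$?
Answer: $2250$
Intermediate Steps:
$r{\left(Z,O \right)} = O + Z$
$q = 260$ ($q = - 5 \left(\left(-7 + \left(\left(\left(-5\right) 6 - 2\right) + 1\right)\right) - 14\right) = - 5 \left(\left(-7 + \left(\left(-30 - 2\right) + 1\right)\right) - 14\right) = - 5 \left(\left(-7 + \left(-32 + 1\right)\right) - 14\right) = - 5 \left(\left(-7 - 31\right) - 14\right) = - 5 \left(-38 - 14\right) = \left(-5\right) \left(-52\right) = 260$)
$\left(r{\left(-1,-9 \right)} + q\right) 9 = \left(\left(-9 - 1\right) + 260\right) 9 = \left(-10 + 260\right) 9 = 250 \cdot 9 = 2250$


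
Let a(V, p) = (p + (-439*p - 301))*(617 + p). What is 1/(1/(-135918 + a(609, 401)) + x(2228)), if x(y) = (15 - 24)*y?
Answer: -179241820/3594156974641 ≈ -4.9870e-5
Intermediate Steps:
a(V, p) = (-301 - 438*p)*(617 + p) (a(V, p) = (p + (-301 - 439*p))*(617 + p) = (-301 - 438*p)*(617 + p))
x(y) = -9*y
1/(1/(-135918 + a(609, 401)) + x(2228)) = 1/(1/(-135918 + (-185717 - 270547*401 - 438*401²)) - 9*2228) = 1/(1/(-135918 + (-185717 - 108489347 - 438*160801)) - 20052) = 1/(1/(-135918 + (-185717 - 108489347 - 70430838)) - 20052) = 1/(1/(-135918 - 179105902) - 20052) = 1/(1/(-179241820) - 20052) = 1/(-1/179241820 - 20052) = 1/(-3594156974641/179241820) = -179241820/3594156974641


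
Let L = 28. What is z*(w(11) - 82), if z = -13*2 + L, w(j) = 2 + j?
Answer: -138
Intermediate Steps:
z = 2 (z = -13*2 + 28 = -26 + 28 = 2)
z*(w(11) - 82) = 2*((2 + 11) - 82) = 2*(13 - 82) = 2*(-69) = -138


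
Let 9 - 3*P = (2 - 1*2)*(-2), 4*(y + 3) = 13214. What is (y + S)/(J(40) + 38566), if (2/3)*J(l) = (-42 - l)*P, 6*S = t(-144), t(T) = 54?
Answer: 6619/76394 ≈ 0.086643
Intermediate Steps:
y = 6601/2 (y = -3 + (¼)*13214 = -3 + 6607/2 = 6601/2 ≈ 3300.5)
S = 9 (S = (⅙)*54 = 9)
P = 3 (P = 3 - (2 - 1*2)*(-2)/3 = 3 - (2 - 2)*(-2)/3 = 3 - 0*(-2) = 3 - ⅓*0 = 3 + 0 = 3)
J(l) = -189 - 9*l/2 (J(l) = 3*((-42 - l)*3)/2 = 3*(-126 - 3*l)/2 = -189 - 9*l/2)
(y + S)/(J(40) + 38566) = (6601/2 + 9)/((-189 - 9/2*40) + 38566) = 6619/(2*((-189 - 180) + 38566)) = 6619/(2*(-369 + 38566)) = (6619/2)/38197 = (6619/2)*(1/38197) = 6619/76394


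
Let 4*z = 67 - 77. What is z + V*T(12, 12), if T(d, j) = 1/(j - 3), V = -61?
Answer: -167/18 ≈ -9.2778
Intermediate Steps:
T(d, j) = 1/(-3 + j)
z = -5/2 (z = (67 - 77)/4 = (¼)*(-10) = -5/2 ≈ -2.5000)
z + V*T(12, 12) = -5/2 - 61/(-3 + 12) = -5/2 - 61/9 = -167/18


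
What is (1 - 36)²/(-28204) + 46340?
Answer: 1306972135/28204 ≈ 46340.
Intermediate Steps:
(1 - 36)²/(-28204) + 46340 = (-35)²*(-1/28204) + 46340 = 1225*(-1/28204) + 46340 = -1225/28204 + 46340 = 1306972135/28204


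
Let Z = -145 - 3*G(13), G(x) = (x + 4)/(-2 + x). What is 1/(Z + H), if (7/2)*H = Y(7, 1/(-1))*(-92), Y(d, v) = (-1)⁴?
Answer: -77/13546 ≈ -0.0056843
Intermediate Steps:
Y(d, v) = 1
G(x) = (4 + x)/(-2 + x)
Z = -1646/11 (Z = -145 - 3*(4 + 13)/(-2 + 13) = -145 - 3*17/11 = -145 - 51/11 = -1646/11 ≈ -149.64)
H = -184/7 (H = 2*(1*(-92))/7 = (2/7)*(-92) = -184/7 ≈ -26.286)
1/(Z + H) = 1/(-1646/11 - 184/7) = 1/(-13546/77) = -77/13546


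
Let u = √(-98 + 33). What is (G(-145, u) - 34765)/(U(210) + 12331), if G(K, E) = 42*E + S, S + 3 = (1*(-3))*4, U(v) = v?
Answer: -34780/12541 + 42*I*√65/12541 ≈ -2.7733 + 0.027001*I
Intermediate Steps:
u = I*√65 (u = √(-65) = I*√65 ≈ 8.0623*I)
S = -15 (S = -3 + (1*(-3))*4 = -3 - 3*4 = -3 - 12 = -15)
G(K, E) = -15 + 42*E (G(K, E) = 42*E - 15 = -15 + 42*E)
(G(-145, u) - 34765)/(U(210) + 12331) = ((-15 + 42*(I*√65)) - 34765)/(210 + 12331) = ((-15 + 42*I*√65) - 34765)/12541 = (-34780 + 42*I*√65)*(1/12541) = -34780/12541 + 42*I*√65/12541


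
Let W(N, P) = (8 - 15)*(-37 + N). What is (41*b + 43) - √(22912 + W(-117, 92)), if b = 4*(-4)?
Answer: -613 - √23990 ≈ -767.89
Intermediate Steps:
W(N, P) = 259 - 7*N (W(N, P) = -7*(-37 + N) = 259 - 7*N)
b = -16
(41*b + 43) - √(22912 + W(-117, 92)) = (41*(-16) + 43) - √(22912 + (259 - 7*(-117))) = (-656 + 43) - √(22912 + (259 + 819)) = -613 - √(22912 + 1078) = -613 - √23990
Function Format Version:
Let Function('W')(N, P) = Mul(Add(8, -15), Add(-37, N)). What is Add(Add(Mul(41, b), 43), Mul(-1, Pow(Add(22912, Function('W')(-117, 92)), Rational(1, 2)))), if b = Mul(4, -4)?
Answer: Add(-613, Mul(-1, Pow(23990, Rational(1, 2)))) ≈ -767.89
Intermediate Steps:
Function('W')(N, P) = Add(259, Mul(-7, N)) (Function('W')(N, P) = Mul(-7, Add(-37, N)) = Add(259, Mul(-7, N)))
b = -16
Add(Add(Mul(41, b), 43), Mul(-1, Pow(Add(22912, Function('W')(-117, 92)), Rational(1, 2)))) = Add(Add(Mul(41, -16), 43), Mul(-1, Pow(Add(22912, Add(259, Mul(-7, -117))), Rational(1, 2)))) = Add(Add(-656, 43), Mul(-1, Pow(Add(22912, Add(259, 819)), Rational(1, 2)))) = Add(-613, Mul(-1, Pow(Add(22912, 1078), Rational(1, 2)))) = Add(-613, Mul(-1, Pow(23990, Rational(1, 2))))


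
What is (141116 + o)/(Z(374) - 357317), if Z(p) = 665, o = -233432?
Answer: 7693/29721 ≈ 0.25884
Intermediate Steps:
(141116 + o)/(Z(374) - 357317) = (141116 - 233432)/(665 - 357317) = -92316/(-356652) = -92316*(-1/356652) = 7693/29721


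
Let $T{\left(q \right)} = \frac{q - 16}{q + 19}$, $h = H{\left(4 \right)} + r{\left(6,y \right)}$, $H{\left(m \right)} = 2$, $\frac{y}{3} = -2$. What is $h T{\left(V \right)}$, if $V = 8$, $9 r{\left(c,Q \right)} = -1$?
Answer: $- \frac{136}{243} \approx -0.55967$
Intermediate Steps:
$y = -6$ ($y = 3 \left(-2\right) = -6$)
$r{\left(c,Q \right)} = - \frac{1}{9}$ ($r{\left(c,Q \right)} = \frac{1}{9} \left(-1\right) = - \frac{1}{9}$)
$h = \frac{17}{9}$ ($h = 2 - \frac{1}{9} = \frac{17}{9} \approx 1.8889$)
$T{\left(q \right)} = \frac{-16 + q}{19 + q}$
$h T{\left(V \right)} = \frac{17 \frac{-16 + 8}{19 + 8}}{9} = \frac{17 \cdot \frac{1}{27} \left(-8\right)}{9} = \frac{17}{9} \left(- \frac{8}{27}\right) = - \frac{136}{243}$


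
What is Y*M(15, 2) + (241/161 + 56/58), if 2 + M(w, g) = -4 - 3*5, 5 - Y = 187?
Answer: 17856415/4669 ≈ 3824.5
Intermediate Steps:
Y = -182 (Y = 5 - 1*187 = 5 - 187 = -182)
M(w, g) = -21 (M(w, g) = -2 + (-4 - 3*5) = -2 + (-4 - 15) = -2 - 19 = -21)
Y*M(15, 2) + (241/161 + 56/58) = -182*(-21) + (241/161 + 56/58) = 3822 + (241*(1/161) + 56*(1/58)) = 3822 + (241/161 + 28/29) = 3822 + 11497/4669 = 17856415/4669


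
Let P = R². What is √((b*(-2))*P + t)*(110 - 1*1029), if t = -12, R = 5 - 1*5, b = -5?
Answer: -1838*I*√3 ≈ -3183.5*I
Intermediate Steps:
R = 0 (R = 5 - 5 = 0)
P = 0 (P = 0² = 0)
√((b*(-2))*P + t)*(110 - 1*1029) = √(-5*(-2)*0 - 12)*(110 - 1*1029) = √(10*0 - 12)*(110 - 1029) = √(0 - 12)*(-919) = √(-12)*(-919) = (2*I*√3)*(-919) = -1838*I*√3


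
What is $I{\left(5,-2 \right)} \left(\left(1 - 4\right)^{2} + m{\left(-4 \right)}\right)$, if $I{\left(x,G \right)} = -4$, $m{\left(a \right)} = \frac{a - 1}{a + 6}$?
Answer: $-26$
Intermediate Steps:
$m{\left(a \right)} = \frac{-1 + a}{6 + a}$
$I{\left(5,-2 \right)} \left(\left(1 - 4\right)^{2} + m{\left(-4 \right)}\right) = - 4 \left(\left(1 - 4\right)^{2} + \frac{-1 - 4}{6 - 4}\right) = - 4 \left(\left(-3\right)^{2} + \frac{1}{2} \left(-5\right)\right) = - 4 \left(9 + \frac{1}{2} \left(-5\right)\right) = - 4 \left(9 - \frac{5}{2}\right) = \left(-4\right) \frac{13}{2} = -26$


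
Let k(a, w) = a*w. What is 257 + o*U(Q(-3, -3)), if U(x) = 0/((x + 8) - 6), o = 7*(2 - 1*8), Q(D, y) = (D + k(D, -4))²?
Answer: 257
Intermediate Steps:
Q(D, y) = 9*D² (Q(D, y) = (D + D*(-4))² = (D - 4*D)² = (-3*D)² = 9*D²)
o = -42 (o = 7*(2 - 8) = 7*(-6) = -42)
U(x) = 0 (U(x) = 0/((8 + x) - 6) = 0/(2 + x) = 0)
257 + o*U(Q(-3, -3)) = 257 - 42*0 = 257 + 0 = 257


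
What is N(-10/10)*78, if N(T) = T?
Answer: -78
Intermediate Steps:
N(-10/10)*78 = -10/10*78 = -10*1/10*78 = -1*78 = -78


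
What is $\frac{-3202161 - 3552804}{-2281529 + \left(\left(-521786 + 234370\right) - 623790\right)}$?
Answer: $\frac{64333}{30407} \approx 2.1157$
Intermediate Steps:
$\frac{-3202161 - 3552804}{-2281529 + \left(\left(-521786 + 234370\right) - 623790\right)} = - \frac{6754965}{-2281529 - 911206} = - \frac{6754965}{-3192735} = \left(-6754965\right) \left(- \frac{1}{3192735}\right) = \frac{64333}{30407}$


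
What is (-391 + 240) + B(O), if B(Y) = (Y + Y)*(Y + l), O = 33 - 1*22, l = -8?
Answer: -85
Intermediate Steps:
O = 11 (O = 33 - 22 = 11)
B(Y) = 2*Y*(-8 + Y) (B(Y) = (Y + Y)*(Y - 8) = (2*Y)*(-8 + Y) = 2*Y*(-8 + Y))
(-391 + 240) + B(O) = (-391 + 240) + 2*11*(-8 + 11) = -151 + 2*11*3 = -151 + 66 = -85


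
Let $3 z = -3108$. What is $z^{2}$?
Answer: $1073296$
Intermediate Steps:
$z = -1036$ ($z = \frac{1}{3} \left(-3108\right) = -1036$)
$z^{2} = \left(-1036\right)^{2} = 1073296$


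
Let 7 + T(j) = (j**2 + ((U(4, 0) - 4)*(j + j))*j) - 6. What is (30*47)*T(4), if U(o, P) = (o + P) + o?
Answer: 184710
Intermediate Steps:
U(o, P) = P + 2*o (U(o, P) = (P + o) + o = P + 2*o)
T(j) = -13 + 9*j**2 (T(j) = -7 + ((j**2 + (((0 + 2*4) - 4)*(j + j))*j) - 6) = -7 + ((j**2 + (((0 + 8) - 4)*(2*j))*j) - 6) = -7 + ((j**2 + ((8 - 4)*(2*j))*j) - 6) = -7 + ((j**2 + (4*(2*j))*j) - 6) = -7 + ((j**2 + (8*j)*j) - 6) = -7 + ((j**2 + 8*j**2) - 6) = -7 + (9*j**2 - 6) = -7 + (-6 + 9*j**2) = -13 + 9*j**2)
(30*47)*T(4) = (30*47)*(-13 + 9*4**2) = 1410*(-13 + 9*16) = 1410*(-13 + 144) = 1410*131 = 184710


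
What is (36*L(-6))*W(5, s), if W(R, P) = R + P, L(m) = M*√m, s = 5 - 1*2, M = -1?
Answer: -288*I*√6 ≈ -705.45*I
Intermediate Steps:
s = 3 (s = 5 - 2 = 3)
L(m) = -√m
W(R, P) = P + R
(36*L(-6))*W(5, s) = (36*(-√(-6)))*(3 + 5) = (36*(-I*√6))*8 = -36*I*√6*8 = -288*I*√6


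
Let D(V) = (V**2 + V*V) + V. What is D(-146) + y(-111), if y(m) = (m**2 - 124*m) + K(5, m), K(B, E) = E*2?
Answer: 68349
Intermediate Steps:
K(B, E) = 2*E
y(m) = m**2 - 122*m (y(m) = (m**2 - 124*m) + 2*m = m**2 - 122*m)
D(V) = V + 2*V**2 (D(V) = (V**2 + V**2) + V = 2*V**2 + V = V + 2*V**2)
D(-146) + y(-111) = -146*(1 + 2*(-146)) - 111*(-122 - 111) = -146*(1 - 292) - 111*(-233) = -146*(-291) + 25863 = 42486 + 25863 = 68349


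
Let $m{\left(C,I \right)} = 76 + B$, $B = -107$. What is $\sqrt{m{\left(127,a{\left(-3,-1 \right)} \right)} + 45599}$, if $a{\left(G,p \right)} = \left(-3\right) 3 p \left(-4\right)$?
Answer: $16 \sqrt{178} \approx 213.47$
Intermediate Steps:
$a{\left(G,p \right)} = 36 p$ ($a{\left(G,p \right)} = - 9 \left(- 4 p\right) = 36 p$)
$m{\left(C,I \right)} = -31$ ($m{\left(C,I \right)} = 76 - 107 = -31$)
$\sqrt{m{\left(127,a{\left(-3,-1 \right)} \right)} + 45599} = \sqrt{-31 + 45599} = \sqrt{45568} = 16 \sqrt{178}$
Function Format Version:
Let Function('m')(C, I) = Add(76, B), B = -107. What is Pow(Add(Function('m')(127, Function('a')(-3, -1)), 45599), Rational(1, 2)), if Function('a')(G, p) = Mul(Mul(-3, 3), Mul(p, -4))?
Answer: Mul(16, Pow(178, Rational(1, 2))) ≈ 213.47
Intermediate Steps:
Function('a')(G, p) = Mul(36, p) (Function('a')(G, p) = Mul(-9, Mul(-4, p)) = Mul(36, p))
Function('m')(C, I) = -31 (Function('m')(C, I) = Add(76, -107) = -31)
Pow(Add(Function('m')(127, Function('a')(-3, -1)), 45599), Rational(1, 2)) = Pow(Add(-31, 45599), Rational(1, 2)) = Pow(45568, Rational(1, 2)) = Mul(16, Pow(178, Rational(1, 2)))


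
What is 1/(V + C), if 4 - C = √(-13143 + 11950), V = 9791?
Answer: 9795/95943218 + I*√1193/95943218 ≈ 0.00010209 + 3.6e-7*I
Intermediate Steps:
C = 4 - I*√1193 (C = 4 - √(-13143 + 11950) = 4 - √(-1193) = 4 - I*√1193 ≈ 4.0 - 34.54*I)
1/(V + C) = 1/(9791 + (4 - I*√1193)) = 1/(9795 - I*√1193)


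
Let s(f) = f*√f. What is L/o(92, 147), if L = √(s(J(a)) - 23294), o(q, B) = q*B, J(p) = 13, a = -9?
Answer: √(-23294 + 13*√13)/13524 ≈ 0.011274*I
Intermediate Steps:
s(f) = f^(3/2)
o(q, B) = B*q
L = √(-23294 + 13*√13) (L = √(13^(3/2) - 23294) = √(13*√13 - 23294) = √(-23294 + 13*√13) ≈ 152.47*I)
L/o(92, 147) = √(-23294 + 13*√13)/((147*92)) = √(-23294 + 13*√13)/13524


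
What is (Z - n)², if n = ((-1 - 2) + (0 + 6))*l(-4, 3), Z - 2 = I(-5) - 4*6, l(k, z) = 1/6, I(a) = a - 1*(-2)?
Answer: 2601/4 ≈ 650.25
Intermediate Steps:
I(a) = 2 + a (I(a) = a + 2 = 2 + a)
l(k, z) = ⅙
Z = -25 (Z = 2 + ((2 - 5) - 4*6) = 2 + (-3 - 24) = 2 - 27 = -25)
n = ½ (n = ((-1 - 2) + (0 + 6))*(⅙) = (-3 + 6)*(⅙) = 3*(⅙) = ½ ≈ 0.50000)
(Z - n)² = (-25 - 1*½)² = (-25 - ½)² = (-51/2)² = 2601/4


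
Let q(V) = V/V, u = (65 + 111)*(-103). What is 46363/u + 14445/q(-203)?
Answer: 261812597/18128 ≈ 14442.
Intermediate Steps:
u = -18128 (u = 176*(-103) = -18128)
q(V) = 1
46363/u + 14445/q(-203) = 46363/(-18128) + 14445/1 = 46363*(-1/18128) + 14445*1 = -46363/18128 + 14445 = 261812597/18128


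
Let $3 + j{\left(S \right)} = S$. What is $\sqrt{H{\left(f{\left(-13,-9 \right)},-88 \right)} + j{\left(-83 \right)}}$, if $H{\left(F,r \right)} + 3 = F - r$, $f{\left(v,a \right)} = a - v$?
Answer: $\sqrt{3} \approx 1.732$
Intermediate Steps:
$j{\left(S \right)} = -3 + S$
$H{\left(F,r \right)} = -3 + F - r$ ($H{\left(F,r \right)} = -3 + \left(F - r\right) = -3 + F - r$)
$\sqrt{H{\left(f{\left(-13,-9 \right)},-88 \right)} + j{\left(-83 \right)}} = \sqrt{\left(-3 - -4 - -88\right) - 86} = \sqrt{\left(-3 + \left(-9 + 13\right) + 88\right) - 86} = \sqrt{\left(-3 + 4 + 88\right) - 86} = \sqrt{89 - 86} = \sqrt{3}$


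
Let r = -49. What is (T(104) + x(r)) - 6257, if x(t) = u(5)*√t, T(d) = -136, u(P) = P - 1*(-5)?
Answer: -6393 + 70*I ≈ -6393.0 + 70.0*I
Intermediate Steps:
u(P) = 5 + P (u(P) = P + 5 = 5 + P)
x(t) = 10*√t (x(t) = (5 + 5)*√t = 10*√t)
(T(104) + x(r)) - 6257 = (-136 + 10*√(-49)) - 6257 = (-136 + 10*(7*I)) - 6257 = (-136 + 70*I) - 6257 = -6393 + 70*I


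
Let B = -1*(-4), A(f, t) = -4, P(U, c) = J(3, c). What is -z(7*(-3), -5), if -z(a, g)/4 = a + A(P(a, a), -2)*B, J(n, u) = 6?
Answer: -148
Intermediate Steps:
P(U, c) = 6
B = 4
z(a, g) = 64 - 4*a (z(a, g) = -4*(a - 4*4) = -4*(a - 16) = -4*(-16 + a) = 64 - 4*a)
-z(7*(-3), -5) = -(64 - 28*(-3)) = -(64 - 4*(-21)) = -(64 + 84) = -1*148 = -148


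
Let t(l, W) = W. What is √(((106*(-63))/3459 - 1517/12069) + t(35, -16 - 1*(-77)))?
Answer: √140913788944754/1546173 ≈ 7.6775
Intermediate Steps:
√(((106*(-63))/3459 - 1517/12069) + t(35, -16 - 1*(-77))) = √(((106*(-63))/3459 - 1517/12069) + (-16 - 1*(-77))) = √((-6678*1/3459 - 1517*1/12069) + (-16 + 77)) = √((-2226/1153 - 1517/12069) + 61) = √(-28614695/13915557 + 61) = √(820234282/13915557) = √140913788944754/1546173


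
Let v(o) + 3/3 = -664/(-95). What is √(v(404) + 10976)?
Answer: 3*√11012495/95 ≈ 104.80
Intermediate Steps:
v(o) = 569/95 (v(o) = -1 - 664/(-95) = -1 - 664*(-1/95) = -1 + 664/95 = 569/95)
√(v(404) + 10976) = √(569/95 + 10976) = √(1043289/95) = 3*√11012495/95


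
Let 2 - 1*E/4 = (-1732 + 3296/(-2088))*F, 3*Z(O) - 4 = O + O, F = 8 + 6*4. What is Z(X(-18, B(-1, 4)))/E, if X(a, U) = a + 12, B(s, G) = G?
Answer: -87/7239685 ≈ -1.2017e-5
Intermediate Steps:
F = 32 (F = 8 + 24 = 32)
X(a, U) = 12 + a
Z(O) = 4/3 + 2*O/3 (Z(O) = 4/3 + (O + O)/3 = 4/3 + (2*O)/3 = 4/3 + 2*O/3)
E = 57917480/261 (E = 8 - 4*(-1732 + 3296/(-2088))*32 = 8 - 4*(-1732 + 3296*(-1/2088))*32 = 8 - 4*(-1732 - 412/261)*32 = 8 - (-1809856)*32/261 = 8 - 4*(-14478848/261) = 8 + 57915392/261 = 57917480/261 ≈ 2.2191e+5)
Z(X(-18, B(-1, 4)))/E = (4/3 + 2*(12 - 18)/3)/(57917480/261) = (4/3 + (2/3)*(-6))*(261/57917480) = (4/3 - 4)*(261/57917480) = -8/3*261/57917480 = -87/7239685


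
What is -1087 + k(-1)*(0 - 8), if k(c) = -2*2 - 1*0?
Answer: -1055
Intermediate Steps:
k(c) = -4 (k(c) = -4 + 0 = -4)
-1087 + k(-1)*(0 - 8) = -1087 - 4*(0 - 8) = -1087 - 4*(-8) = -1087 + 32 = -1055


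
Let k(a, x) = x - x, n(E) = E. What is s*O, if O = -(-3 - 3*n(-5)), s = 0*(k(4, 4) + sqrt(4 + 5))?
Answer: 0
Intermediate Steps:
k(a, x) = 0
s = 0 (s = 0*(0 + sqrt(4 + 5)) = 0*(0 + sqrt(9)) = 0*(0 + 3) = 0*3 = 0)
O = -12 (O = -(-3 - 3*(-5)) = -(-3 + 15) = -1*12 = -12)
s*O = 0*(-12) = 0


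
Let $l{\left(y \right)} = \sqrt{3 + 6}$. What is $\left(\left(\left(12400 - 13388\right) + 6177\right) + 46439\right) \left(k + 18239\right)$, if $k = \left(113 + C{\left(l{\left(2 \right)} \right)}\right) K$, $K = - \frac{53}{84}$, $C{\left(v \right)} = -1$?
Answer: $\frac{2813984140}{3} \approx 9.3799 \cdot 10^{8}$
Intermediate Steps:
$l{\left(y \right)} = 3$ ($l{\left(y \right)} = \sqrt{9} = 3$)
$K = - \frac{53}{84}$ ($K = \left(-53\right) \frac{1}{84} = - \frac{53}{84} \approx -0.63095$)
$k = - \frac{212}{3}$ ($k = \left(113 - 1\right) \left(- \frac{53}{84}\right) = 112 \left(- \frac{53}{84}\right) = - \frac{212}{3} \approx -70.667$)
$\left(\left(\left(12400 - 13388\right) + 6177\right) + 46439\right) \left(k + 18239\right) = \left(\left(\left(12400 - 13388\right) + 6177\right) + 46439\right) \left(- \frac{212}{3} + 18239\right) = \left(\left(-988 + 6177\right) + 46439\right) \frac{54505}{3} = \left(5189 + 46439\right) \frac{54505}{3} = 51628 \cdot \frac{54505}{3} = \frac{2813984140}{3}$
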